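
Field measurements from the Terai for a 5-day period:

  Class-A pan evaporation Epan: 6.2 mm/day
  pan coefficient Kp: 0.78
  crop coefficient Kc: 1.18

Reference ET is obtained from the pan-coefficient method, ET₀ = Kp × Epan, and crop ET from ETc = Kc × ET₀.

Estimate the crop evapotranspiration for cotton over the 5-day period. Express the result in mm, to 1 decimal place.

ET₀ = 0.78 × 6.2 = 4.8360 mm/d
ETc = Kc × ET₀ = 1.18 × 4.8360 = 5.7065 mm/d
Over 5 days: 5.7065 × 5 = 28.533 mm

28.5 mm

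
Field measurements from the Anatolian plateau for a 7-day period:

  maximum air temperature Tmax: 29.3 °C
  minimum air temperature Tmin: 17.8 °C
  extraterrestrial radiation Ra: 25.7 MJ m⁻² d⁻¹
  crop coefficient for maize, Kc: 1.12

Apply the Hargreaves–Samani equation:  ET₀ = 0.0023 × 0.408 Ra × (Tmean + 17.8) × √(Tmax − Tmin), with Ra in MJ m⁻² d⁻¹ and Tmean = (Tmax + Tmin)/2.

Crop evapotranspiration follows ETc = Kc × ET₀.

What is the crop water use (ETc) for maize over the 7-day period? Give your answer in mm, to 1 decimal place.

26.5 mm

Tmean = (29.3 + 17.8)/2 = 23.55 °C
0.408 Ra = 0.408 × 25.7 = 10.4856 mm/d equivalent
ET₀ = 0.0023 × 10.4856 × (23.55 + 17.8) × √11.5 = 0.0023 × 10.4856 × 41.35 × 3.3912 = 3.3818 mm/d
ETc = Kc × ET₀ = 1.12 × 3.3818 = 3.7876 mm/d
Over 7 days: 3.7876 × 7 = 26.513 mm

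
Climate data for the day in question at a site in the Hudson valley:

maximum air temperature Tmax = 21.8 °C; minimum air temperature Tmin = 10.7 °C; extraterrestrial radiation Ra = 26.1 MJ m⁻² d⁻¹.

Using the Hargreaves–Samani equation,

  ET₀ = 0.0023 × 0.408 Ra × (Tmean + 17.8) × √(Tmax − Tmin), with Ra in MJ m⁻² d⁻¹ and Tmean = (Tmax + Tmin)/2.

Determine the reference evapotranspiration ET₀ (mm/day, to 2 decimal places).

2.78 mm/day

Tmean = (21.8 + 10.7)/2 = 16.25 °C
0.408 Ra = 0.408 × 26.1 = 10.6488 mm/d equivalent
ET₀ = 0.0023 × 10.6488 × (16.25 + 17.8) × √11.1 = 0.0023 × 10.6488 × 34.05 × 3.3317 = 2.7785 mm/d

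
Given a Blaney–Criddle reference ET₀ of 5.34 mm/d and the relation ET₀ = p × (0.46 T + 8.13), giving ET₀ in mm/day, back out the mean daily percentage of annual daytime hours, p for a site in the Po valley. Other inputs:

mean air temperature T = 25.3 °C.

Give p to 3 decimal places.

0.270

p = ET₀ / (0.46 T + 8.13) = 5.34 / (0.46 × 25.3 + 8.13) = 5.34 / 19.768 = 0.2701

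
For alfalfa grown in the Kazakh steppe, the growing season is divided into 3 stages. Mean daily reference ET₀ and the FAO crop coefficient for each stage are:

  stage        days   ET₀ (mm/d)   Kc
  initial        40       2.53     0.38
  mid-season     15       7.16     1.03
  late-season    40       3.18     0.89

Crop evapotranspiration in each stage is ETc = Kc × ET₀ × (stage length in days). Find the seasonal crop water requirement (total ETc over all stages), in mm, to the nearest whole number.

initial: 0.38 × 2.53 × 40 = 38.46 mm
mid-season: 1.03 × 7.16 × 15 = 110.62 mm
late-season: 0.89 × 3.18 × 40 = 113.21 mm
Seasonal total = 262.29 mm

262 mm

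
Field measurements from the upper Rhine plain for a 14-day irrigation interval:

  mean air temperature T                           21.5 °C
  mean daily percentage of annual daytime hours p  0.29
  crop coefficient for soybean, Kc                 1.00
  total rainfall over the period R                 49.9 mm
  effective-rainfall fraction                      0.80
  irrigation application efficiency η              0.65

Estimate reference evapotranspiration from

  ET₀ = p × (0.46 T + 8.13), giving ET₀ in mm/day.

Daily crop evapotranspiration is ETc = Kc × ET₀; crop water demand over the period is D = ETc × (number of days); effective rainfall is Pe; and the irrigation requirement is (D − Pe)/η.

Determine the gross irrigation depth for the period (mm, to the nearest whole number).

51 mm

ET₀ = 0.29 × (0.46 × 21.5 + 8.13) = 0.29 × 18.020 = 5.2258 mm/d
ETc = Kc × ET₀ = 1.00 × 5.2258 = 5.2258 mm/d
Crop demand D = ETc × 14 d = 5.2258 × 14 = 73.161 mm
Pe = 0.80 × 49.9 = 39.920 mm
D − Pe = 73.161 − 39.920 = 33.241 mm
Gross irrigation = 33.241 / 0.65 = 51.140 mm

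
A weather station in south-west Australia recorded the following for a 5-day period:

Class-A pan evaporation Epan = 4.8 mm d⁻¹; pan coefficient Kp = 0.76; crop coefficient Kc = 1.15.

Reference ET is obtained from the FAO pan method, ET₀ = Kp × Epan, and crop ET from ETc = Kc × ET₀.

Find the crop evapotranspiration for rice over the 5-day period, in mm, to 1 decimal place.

21.0 mm

ET₀ = 0.76 × 4.8 = 3.6480 mm/d
ETc = Kc × ET₀ = 1.15 × 3.6480 = 4.1952 mm/d
Over 5 days: 4.1952 × 5 = 20.976 mm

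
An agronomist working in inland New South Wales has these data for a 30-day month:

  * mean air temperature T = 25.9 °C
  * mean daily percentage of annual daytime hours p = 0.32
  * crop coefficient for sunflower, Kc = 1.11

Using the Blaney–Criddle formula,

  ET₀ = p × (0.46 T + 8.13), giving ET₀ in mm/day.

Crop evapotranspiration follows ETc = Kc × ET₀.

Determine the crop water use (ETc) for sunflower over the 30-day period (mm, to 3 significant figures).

214 mm

ET₀ = 0.32 × (0.46 × 25.9 + 8.13) = 0.32 × 20.044 = 6.4141 mm/d
ETc = Kc × ET₀ = 1.11 × 6.4141 = 7.1197 mm/d
Over 30 days: 7.1197 × 30 = 213.591 mm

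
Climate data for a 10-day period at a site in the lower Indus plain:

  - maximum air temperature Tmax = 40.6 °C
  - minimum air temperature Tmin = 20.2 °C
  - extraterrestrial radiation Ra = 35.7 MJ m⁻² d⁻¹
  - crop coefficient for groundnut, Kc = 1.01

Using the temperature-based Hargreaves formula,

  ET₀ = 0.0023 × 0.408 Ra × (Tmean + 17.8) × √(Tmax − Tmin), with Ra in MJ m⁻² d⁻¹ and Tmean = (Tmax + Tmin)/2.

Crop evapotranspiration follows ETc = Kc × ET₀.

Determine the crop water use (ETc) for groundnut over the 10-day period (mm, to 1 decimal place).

73.7 mm

Tmean = (40.6 + 20.2)/2 = 30.40 °C
0.408 Ra = 0.408 × 35.7 = 14.5656 mm/d equivalent
ET₀ = 0.0023 × 14.5656 × (30.40 + 17.8) × √20.4 = 0.0023 × 14.5656 × 48.20 × 4.5166 = 7.2931 mm/d
ETc = Kc × ET₀ = 1.01 × 7.2931 = 7.3660 mm/d
Over 10 days: 7.3660 × 10 = 73.660 mm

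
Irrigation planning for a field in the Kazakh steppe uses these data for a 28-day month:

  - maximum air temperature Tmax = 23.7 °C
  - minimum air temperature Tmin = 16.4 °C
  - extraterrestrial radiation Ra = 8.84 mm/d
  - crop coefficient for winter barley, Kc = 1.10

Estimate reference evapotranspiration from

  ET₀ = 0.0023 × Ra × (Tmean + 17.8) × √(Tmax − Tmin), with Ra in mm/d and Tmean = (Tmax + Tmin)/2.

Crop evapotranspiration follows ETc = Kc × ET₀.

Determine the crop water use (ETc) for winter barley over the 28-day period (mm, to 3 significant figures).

Tmean = (23.7 + 16.4)/2 = 20.05 °C
ET₀ = 0.0023 × 8.84 × (20.05 + 17.8) × √7.3 = 0.0023 × 8.84 × 37.85 × 2.7019 = 2.0793 mm/d
ETc = Kc × ET₀ = 1.10 × 2.0793 = 2.2872 mm/d
Over 28 days: 2.2872 × 28 = 64.042 mm

64.0 mm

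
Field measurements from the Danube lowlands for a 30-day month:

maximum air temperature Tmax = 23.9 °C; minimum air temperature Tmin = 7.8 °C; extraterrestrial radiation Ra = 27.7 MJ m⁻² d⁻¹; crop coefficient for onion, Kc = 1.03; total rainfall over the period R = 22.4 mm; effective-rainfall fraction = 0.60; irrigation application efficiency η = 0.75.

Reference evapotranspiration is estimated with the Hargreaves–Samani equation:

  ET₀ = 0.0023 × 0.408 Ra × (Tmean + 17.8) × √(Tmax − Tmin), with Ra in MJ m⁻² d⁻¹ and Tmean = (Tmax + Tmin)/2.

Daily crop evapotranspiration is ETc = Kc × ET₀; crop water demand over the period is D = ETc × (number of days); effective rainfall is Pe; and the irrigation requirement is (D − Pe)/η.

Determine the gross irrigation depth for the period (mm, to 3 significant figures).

127 mm

Tmean = (23.9 + 7.8)/2 = 15.85 °C
0.408 Ra = 0.408 × 27.7 = 11.3016 mm/d equivalent
ET₀ = 0.0023 × 11.3016 × (15.85 + 17.8) × √16.1 = 0.0023 × 11.3016 × 33.65 × 4.0125 = 3.5097 mm/d
ETc = Kc × ET₀ = 1.03 × 3.5097 = 3.6150 mm/d
Crop demand D = ETc × 30 d = 3.6150 × 30 = 108.450 mm
Pe = 0.60 × 22.4 = 13.440 mm
D − Pe = 108.450 − 13.440 = 95.010 mm
Gross irrigation = 95.010 / 0.75 = 126.680 mm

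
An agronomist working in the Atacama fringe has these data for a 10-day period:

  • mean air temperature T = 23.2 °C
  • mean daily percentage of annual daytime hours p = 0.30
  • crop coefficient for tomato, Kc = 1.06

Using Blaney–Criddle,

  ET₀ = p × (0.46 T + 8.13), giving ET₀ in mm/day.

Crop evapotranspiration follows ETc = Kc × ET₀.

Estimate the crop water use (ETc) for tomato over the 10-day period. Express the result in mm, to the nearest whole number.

60 mm

ET₀ = 0.30 × (0.46 × 23.2 + 8.13) = 0.30 × 18.802 = 5.6406 mm/d
ETc = Kc × ET₀ = 1.06 × 5.6406 = 5.9790 mm/d
Over 10 days: 5.9790 × 10 = 59.790 mm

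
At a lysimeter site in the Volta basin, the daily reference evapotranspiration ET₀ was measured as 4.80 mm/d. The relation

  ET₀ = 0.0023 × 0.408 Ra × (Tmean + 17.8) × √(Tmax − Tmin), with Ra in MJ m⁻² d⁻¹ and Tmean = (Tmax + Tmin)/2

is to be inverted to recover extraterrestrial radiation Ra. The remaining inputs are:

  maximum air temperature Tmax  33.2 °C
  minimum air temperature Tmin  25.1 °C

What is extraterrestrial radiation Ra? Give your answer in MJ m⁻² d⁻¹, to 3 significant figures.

Tmean = (33.2+25.1)/2 = 29.15 °C; ΔT = 8.1
Ra = ET₀ / [0.0023 × 0.408 × (Tmean+17.8) × √ΔT]
   = 4.80 / (0.0023 × 0.408 × 46.95 × 2.8460) = 38.281 MJ m⁻² d⁻¹

38.3 MJ m⁻² d⁻¹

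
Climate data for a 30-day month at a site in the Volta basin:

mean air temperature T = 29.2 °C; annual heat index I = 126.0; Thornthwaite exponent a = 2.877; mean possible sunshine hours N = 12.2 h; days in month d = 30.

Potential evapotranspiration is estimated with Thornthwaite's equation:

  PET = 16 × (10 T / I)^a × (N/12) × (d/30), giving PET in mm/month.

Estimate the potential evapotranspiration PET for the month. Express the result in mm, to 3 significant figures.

10T/I = 10 × 29.2 / 126.0 = 2.3175
(10T/I)^a = 2.3175^2.877 = 11.2244
Uncorrected PET = 16 × 11.2244 = 179.590 mm
Correction = (N/12)(d/30) = (12.2/12)(30/30) = 1.0167
PET = 179.590 × 1.0167 = 182.589 mm/month

183 mm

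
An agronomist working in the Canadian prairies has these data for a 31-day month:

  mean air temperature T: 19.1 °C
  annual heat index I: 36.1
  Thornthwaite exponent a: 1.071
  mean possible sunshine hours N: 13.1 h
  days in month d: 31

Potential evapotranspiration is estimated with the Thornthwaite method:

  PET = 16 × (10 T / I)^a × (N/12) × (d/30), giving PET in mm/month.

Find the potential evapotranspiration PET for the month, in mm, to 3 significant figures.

107 mm

10T/I = 10 × 19.1 / 36.1 = 5.2909
(10T/I)^a = 5.2909^1.071 = 5.9553
Uncorrected PET = 16 × 5.9553 = 95.285 mm
Correction = (N/12)(d/30) = (13.1/12)(31/30) = 1.1281
PET = 95.285 × 1.1281 = 107.491 mm/month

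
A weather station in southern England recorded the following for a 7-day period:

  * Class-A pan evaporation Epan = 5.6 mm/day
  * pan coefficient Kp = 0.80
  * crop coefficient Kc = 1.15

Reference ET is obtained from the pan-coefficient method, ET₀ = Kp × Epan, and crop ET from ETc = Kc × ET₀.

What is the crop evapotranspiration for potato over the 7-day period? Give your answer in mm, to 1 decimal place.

36.1 mm

ET₀ = 0.80 × 5.6 = 4.4800 mm/d
ETc = Kc × ET₀ = 1.15 × 4.4800 = 5.1520 mm/d
Over 7 days: 5.1520 × 7 = 36.064 mm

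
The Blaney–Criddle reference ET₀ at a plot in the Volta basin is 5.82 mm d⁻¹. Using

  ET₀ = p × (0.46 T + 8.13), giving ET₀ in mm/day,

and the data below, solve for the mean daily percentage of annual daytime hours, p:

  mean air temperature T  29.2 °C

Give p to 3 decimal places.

p = ET₀ / (0.46 T + 8.13) = 5.82 / (0.46 × 29.2 + 8.13) = 5.82 / 21.562 = 0.2699

0.270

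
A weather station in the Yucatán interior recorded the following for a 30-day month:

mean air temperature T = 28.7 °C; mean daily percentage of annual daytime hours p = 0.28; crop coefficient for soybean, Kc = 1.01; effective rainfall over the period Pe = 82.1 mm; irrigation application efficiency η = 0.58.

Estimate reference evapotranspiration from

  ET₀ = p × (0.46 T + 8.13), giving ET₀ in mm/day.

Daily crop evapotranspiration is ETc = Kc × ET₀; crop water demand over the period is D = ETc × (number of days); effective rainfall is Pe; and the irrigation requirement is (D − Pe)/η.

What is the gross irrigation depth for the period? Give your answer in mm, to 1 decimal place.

ET₀ = 0.28 × (0.46 × 28.7 + 8.13) = 0.28 × 21.332 = 5.9730 mm/d
ETc = Kc × ET₀ = 1.01 × 5.9730 = 6.0327 mm/d
Crop demand D = ETc × 30 d = 6.0327 × 30 = 180.981 mm
D − Pe = 180.981 − 82.1 = 98.881 mm
Gross irrigation = 98.881 / 0.58 = 170.484 mm

170.5 mm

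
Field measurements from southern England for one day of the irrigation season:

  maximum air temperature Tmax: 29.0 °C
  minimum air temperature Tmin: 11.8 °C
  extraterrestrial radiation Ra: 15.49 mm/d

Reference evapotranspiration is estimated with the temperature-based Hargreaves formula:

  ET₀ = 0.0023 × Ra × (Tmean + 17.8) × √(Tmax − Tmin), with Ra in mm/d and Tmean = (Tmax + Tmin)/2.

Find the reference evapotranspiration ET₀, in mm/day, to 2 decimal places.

5.64 mm/day

Tmean = (29.0 + 11.8)/2 = 20.40 °C
ET₀ = 0.0023 × 15.49 × (20.40 + 17.8) × √17.2 = 0.0023 × 15.49 × 38.20 × 4.1473 = 5.6443 mm/d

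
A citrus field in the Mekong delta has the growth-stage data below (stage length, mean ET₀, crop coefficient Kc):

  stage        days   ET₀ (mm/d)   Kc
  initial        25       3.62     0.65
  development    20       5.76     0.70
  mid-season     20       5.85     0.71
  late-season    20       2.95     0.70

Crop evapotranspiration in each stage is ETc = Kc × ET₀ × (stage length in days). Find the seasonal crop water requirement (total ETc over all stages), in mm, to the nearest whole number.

264 mm

initial: 0.65 × 3.62 × 25 = 58.83 mm
development: 0.70 × 5.76 × 20 = 80.64 mm
mid-season: 0.71 × 5.85 × 20 = 83.07 mm
late-season: 0.70 × 2.95 × 20 = 41.30 mm
Seasonal total = 263.84 mm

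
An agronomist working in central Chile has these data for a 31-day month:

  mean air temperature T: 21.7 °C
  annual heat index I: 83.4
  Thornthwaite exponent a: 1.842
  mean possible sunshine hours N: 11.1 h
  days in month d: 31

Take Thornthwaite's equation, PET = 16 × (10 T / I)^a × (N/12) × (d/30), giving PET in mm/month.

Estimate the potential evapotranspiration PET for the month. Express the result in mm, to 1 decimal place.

10T/I = 10 × 21.7 / 83.4 = 2.6019
(10T/I)^a = 2.6019^1.842 = 5.8206
Uncorrected PET = 16 × 5.8206 = 93.130 mm
Correction = (N/12)(d/30) = (11.1/12)(31/30) = 0.9558
PET = 93.130 × 0.9558 = 89.014 mm/month

89.0 mm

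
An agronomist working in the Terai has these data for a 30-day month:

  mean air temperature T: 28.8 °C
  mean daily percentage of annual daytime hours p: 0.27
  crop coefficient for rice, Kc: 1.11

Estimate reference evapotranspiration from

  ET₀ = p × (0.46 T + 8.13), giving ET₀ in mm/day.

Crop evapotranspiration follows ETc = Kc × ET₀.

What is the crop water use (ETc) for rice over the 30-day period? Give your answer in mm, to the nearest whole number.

192 mm

ET₀ = 0.27 × (0.46 × 28.8 + 8.13) = 0.27 × 21.378 = 5.7721 mm/d
ETc = Kc × ET₀ = 1.11 × 5.7721 = 6.4070 mm/d
Over 30 days: 6.4070 × 30 = 192.210 mm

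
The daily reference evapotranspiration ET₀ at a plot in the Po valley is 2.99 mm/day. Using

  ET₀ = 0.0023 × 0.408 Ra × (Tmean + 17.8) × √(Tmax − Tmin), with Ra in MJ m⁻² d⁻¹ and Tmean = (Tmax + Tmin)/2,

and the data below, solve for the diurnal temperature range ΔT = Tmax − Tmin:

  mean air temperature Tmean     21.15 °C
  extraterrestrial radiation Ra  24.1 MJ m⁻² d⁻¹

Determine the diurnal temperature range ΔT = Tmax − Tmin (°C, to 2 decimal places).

√ΔT = ET₀ / [0.0023 × 0.408 × Ra × (Tmean+17.8)] = 2.99 / (0.0023 × 9.8328 × 38.95) = 3.3944
ΔT = 3.3944² = 11.522 °C

11.52 °C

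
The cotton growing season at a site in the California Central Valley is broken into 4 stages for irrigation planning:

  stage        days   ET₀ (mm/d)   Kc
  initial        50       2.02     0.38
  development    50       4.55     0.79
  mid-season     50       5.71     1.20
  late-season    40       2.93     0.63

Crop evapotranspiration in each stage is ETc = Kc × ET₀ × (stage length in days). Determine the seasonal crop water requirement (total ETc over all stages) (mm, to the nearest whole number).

635 mm

initial: 0.38 × 2.02 × 50 = 38.38 mm
development: 0.79 × 4.55 × 50 = 179.73 mm
mid-season: 1.20 × 5.71 × 50 = 342.60 mm
late-season: 0.63 × 2.93 × 40 = 73.84 mm
Seasonal total = 634.55 mm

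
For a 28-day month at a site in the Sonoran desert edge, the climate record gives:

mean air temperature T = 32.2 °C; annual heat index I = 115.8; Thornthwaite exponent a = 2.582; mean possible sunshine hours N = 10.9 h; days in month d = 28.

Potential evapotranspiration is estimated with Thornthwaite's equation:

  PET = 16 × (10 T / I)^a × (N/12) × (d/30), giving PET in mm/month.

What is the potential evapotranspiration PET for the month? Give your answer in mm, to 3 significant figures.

10T/I = 10 × 32.2 / 115.8 = 2.7807
(10T/I)^a = 2.7807^2.582 = 14.0219
Uncorrected PET = 16 × 14.0219 = 224.350 mm
Correction = (N/12)(d/30) = (10.9/12)(28/30) = 0.8478
PET = 224.350 × 0.8478 = 190.204 mm/month

190 mm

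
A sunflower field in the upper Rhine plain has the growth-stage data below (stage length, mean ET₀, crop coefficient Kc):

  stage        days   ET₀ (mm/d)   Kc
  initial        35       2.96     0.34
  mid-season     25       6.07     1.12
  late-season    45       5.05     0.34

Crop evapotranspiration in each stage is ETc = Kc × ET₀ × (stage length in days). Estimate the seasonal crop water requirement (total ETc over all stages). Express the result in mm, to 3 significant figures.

initial: 0.34 × 2.96 × 35 = 35.22 mm
mid-season: 1.12 × 6.07 × 25 = 169.96 mm
late-season: 0.34 × 5.05 × 45 = 77.27 mm
Seasonal total = 282.45 mm

282 mm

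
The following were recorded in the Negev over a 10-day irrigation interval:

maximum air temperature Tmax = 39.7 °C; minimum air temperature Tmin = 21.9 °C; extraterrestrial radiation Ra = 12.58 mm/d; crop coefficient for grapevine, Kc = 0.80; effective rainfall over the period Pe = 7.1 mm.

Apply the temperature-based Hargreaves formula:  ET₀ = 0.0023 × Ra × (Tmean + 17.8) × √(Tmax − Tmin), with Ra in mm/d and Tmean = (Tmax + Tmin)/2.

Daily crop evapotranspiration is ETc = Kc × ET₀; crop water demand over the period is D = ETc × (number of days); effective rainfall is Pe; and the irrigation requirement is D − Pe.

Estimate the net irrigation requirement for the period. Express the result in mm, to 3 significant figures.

40.4 mm

Tmean = (39.7 + 21.9)/2 = 30.80 °C
ET₀ = 0.0023 × 12.58 × (30.80 + 17.8) × √17.8 = 0.0023 × 12.58 × 48.60 × 4.2190 = 5.9327 mm/d
ETc = Kc × ET₀ = 0.80 × 5.9327 = 4.7462 mm/d
Crop demand D = ETc × 10 d = 4.7462 × 10 = 47.462 mm
D − Pe = 47.462 − 7.1 = 40.362 mm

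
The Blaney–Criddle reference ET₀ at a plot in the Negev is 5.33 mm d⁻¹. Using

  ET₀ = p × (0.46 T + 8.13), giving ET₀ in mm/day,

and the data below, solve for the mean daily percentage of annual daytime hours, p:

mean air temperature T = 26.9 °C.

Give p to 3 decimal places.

p = ET₀ / (0.46 T + 8.13) = 5.33 / (0.46 × 26.9 + 8.13) = 5.33 / 20.504 = 0.2599

0.260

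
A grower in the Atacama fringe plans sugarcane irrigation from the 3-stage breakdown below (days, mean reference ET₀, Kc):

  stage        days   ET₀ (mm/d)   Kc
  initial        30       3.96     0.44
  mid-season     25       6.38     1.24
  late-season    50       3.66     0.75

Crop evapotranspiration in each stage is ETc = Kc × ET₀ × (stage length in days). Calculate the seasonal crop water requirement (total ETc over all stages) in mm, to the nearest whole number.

387 mm

initial: 0.44 × 3.96 × 30 = 52.27 mm
mid-season: 1.24 × 6.38 × 25 = 197.78 mm
late-season: 0.75 × 3.66 × 50 = 137.25 mm
Seasonal total = 387.30 mm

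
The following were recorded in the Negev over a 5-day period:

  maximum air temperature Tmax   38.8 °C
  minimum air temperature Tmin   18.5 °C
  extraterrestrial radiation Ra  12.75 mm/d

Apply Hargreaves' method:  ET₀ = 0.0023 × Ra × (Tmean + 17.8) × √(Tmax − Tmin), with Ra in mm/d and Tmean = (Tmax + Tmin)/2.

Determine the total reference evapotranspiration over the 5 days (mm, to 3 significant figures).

30.7 mm

Tmean = (38.8 + 18.5)/2 = 28.65 °C
ET₀ = 0.0023 × 12.75 × (28.65 + 17.8) × √20.3 = 0.0023 × 12.75 × 46.45 × 4.5056 = 6.1373 mm/d
Over 5 days: 6.1373 × 5 = 30.687 mm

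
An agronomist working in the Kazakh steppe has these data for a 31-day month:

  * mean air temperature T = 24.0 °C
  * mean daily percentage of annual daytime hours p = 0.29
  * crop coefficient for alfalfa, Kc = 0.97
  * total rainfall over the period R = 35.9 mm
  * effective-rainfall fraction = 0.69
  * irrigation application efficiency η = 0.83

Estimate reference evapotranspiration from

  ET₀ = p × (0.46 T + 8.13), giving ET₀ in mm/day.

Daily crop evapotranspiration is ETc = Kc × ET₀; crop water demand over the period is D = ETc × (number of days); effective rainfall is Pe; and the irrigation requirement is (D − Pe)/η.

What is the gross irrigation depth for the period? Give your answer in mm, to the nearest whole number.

172 mm

ET₀ = 0.29 × (0.46 × 24.0 + 8.13) = 0.29 × 19.170 = 5.5593 mm/d
ETc = Kc × ET₀ = 0.97 × 5.5593 = 5.3925 mm/d
Crop demand D = ETc × 31 d = 5.3925 × 31 = 167.168 mm
Pe = 0.69 × 35.9 = 24.771 mm
D − Pe = 167.168 − 24.771 = 142.397 mm
Gross irrigation = 142.397 / 0.83 = 171.563 mm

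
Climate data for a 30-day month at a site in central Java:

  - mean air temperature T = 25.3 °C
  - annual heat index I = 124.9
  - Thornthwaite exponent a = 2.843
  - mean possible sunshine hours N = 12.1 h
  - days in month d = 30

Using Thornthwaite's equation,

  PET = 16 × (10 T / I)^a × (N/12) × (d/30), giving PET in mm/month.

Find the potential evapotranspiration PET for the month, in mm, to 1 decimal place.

120.0 mm

10T/I = 10 × 25.3 / 124.9 = 2.0256
(10T/I)^a = 2.0256^2.843 = 7.4393
Uncorrected PET = 16 × 7.4393 = 119.029 mm
Correction = (N/12)(d/30) = (12.1/12)(30/30) = 1.0083
PET = 119.029 × 1.0083 = 120.017 mm/month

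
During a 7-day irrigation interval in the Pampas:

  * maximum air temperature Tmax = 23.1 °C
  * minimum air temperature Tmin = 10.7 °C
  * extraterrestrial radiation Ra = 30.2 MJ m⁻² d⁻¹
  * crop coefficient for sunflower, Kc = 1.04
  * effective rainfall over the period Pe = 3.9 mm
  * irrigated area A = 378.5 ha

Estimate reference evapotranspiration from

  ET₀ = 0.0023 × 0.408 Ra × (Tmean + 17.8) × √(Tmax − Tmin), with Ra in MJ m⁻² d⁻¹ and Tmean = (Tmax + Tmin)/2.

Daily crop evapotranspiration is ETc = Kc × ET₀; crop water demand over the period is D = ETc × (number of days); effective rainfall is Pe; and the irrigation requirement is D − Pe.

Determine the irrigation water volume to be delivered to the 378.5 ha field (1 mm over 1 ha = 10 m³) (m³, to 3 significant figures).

80700 m³

Tmean = (23.1 + 10.7)/2 = 16.90 °C
0.408 Ra = 0.408 × 30.2 = 12.3216 mm/d equivalent
ET₀ = 0.0023 × 12.3216 × (16.90 + 17.8) × √12.4 = 0.0023 × 12.3216 × 34.70 × 3.5214 = 3.4629 mm/d
ETc = Kc × ET₀ = 1.04 × 3.4629 = 3.6014 mm/d
Crop demand D = ETc × 7 d = 3.6014 × 7 = 25.210 mm
D − Pe = 25.210 − 3.9 = 21.310 mm
Volume = 21.310 mm × 378.5 ha × 10 = 80658.4 m³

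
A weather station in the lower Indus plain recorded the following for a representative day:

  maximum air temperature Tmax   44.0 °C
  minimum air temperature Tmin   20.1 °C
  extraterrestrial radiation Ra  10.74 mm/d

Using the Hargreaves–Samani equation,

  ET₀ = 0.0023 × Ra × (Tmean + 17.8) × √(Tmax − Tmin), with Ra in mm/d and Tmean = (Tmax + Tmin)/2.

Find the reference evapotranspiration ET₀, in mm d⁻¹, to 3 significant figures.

Tmean = (44.0 + 20.1)/2 = 32.05 °C
ET₀ = 0.0023 × 10.74 × (32.05 + 17.8) × √23.9 = 0.0023 × 10.74 × 49.85 × 4.8888 = 6.0200 mm/d

6.02 mm d⁻¹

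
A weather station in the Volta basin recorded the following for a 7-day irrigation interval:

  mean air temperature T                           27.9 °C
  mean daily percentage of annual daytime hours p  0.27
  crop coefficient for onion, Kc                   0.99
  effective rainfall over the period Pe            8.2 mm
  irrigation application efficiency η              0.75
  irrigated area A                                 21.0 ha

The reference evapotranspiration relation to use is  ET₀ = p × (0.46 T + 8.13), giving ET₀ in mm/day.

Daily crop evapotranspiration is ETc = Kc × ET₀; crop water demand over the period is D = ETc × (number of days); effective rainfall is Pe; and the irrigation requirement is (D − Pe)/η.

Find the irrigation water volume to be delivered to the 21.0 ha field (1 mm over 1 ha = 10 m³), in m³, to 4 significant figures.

8687 m³

ET₀ = 0.27 × (0.46 × 27.9 + 8.13) = 0.27 × 20.964 = 5.6603 mm/d
ETc = Kc × ET₀ = 0.99 × 5.6603 = 5.6037 mm/d
Crop demand D = ETc × 7 d = 5.6037 × 7 = 39.226 mm
D − Pe = 39.226 − 8.2 = 31.026 mm
Gross irrigation = 31.026 / 0.75 = 41.368 mm
Volume = 41.368 mm × 21.0 ha × 10 = 8687.3 m³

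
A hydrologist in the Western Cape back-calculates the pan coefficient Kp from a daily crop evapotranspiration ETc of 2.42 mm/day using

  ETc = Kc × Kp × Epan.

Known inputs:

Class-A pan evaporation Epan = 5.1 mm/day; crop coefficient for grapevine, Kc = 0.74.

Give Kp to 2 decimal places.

0.64

ETc = Kc × Kp × Epan  ⇒  Kp = ETc / (Kc × Epan)
Kp = 2.42 / (0.74 × 5.1) = 2.42 / 3.774 = 0.6412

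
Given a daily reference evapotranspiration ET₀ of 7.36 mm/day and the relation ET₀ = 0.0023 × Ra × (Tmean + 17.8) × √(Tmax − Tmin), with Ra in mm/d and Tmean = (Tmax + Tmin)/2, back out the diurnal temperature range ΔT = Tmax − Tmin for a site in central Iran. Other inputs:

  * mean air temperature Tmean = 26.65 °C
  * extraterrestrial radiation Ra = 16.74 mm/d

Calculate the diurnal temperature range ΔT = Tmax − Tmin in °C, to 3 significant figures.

18.5 °C

√ΔT = ET₀ / [0.0023 × Ra × (Tmean+17.8)] = 7.36 / (0.0023 × 16.74 × 44.45) = 4.3005
ΔT = 4.3005² = 18.494 °C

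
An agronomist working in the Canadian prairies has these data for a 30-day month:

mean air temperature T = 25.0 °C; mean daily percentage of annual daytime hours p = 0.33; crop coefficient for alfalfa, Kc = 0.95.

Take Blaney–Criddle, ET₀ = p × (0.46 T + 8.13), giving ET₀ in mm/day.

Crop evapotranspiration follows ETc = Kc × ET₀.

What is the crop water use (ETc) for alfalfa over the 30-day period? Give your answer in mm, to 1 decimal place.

184.6 mm

ET₀ = 0.33 × (0.46 × 25.0 + 8.13) = 0.33 × 19.630 = 6.4779 mm/d
ETc = Kc × ET₀ = 0.95 × 6.4779 = 6.1540 mm/d
Over 30 days: 6.1540 × 30 = 184.620 mm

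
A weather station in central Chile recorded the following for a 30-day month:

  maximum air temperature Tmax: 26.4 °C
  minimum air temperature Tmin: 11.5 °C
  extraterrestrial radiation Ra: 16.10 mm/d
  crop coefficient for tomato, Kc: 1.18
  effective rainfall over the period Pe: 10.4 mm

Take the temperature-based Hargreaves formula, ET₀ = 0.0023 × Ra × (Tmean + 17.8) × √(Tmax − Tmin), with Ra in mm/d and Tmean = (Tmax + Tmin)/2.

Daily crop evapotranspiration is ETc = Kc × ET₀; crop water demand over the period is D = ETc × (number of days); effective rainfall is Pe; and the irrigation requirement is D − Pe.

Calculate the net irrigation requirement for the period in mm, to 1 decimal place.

175.6 mm

Tmean = (26.4 + 11.5)/2 = 18.95 °C
ET₀ = 0.0023 × 16.10 × (18.95 + 17.8) × √14.9 = 0.0023 × 16.10 × 36.75 × 3.8601 = 5.2530 mm/d
ETc = Kc × ET₀ = 1.18 × 5.2530 = 6.1985 mm/d
Crop demand D = ETc × 30 d = 6.1985 × 30 = 185.955 mm
D − Pe = 185.955 − 10.4 = 175.555 mm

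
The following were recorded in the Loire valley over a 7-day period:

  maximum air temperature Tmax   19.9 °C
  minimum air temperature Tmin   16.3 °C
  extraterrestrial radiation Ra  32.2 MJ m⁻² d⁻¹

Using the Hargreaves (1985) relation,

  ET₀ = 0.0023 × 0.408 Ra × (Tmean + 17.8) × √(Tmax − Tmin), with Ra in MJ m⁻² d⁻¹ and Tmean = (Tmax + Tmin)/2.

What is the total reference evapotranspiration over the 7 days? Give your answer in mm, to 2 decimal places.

14.41 mm

Tmean = (19.9 + 16.3)/2 = 18.10 °C
0.408 Ra = 0.408 × 32.2 = 13.1376 mm/d equivalent
ET₀ = 0.0023 × 13.1376 × (18.10 + 17.8) × √3.6 = 0.0023 × 13.1376 × 35.90 × 1.8974 = 2.0582 mm/d
Over 7 days: 2.0582 × 7 = 14.407 mm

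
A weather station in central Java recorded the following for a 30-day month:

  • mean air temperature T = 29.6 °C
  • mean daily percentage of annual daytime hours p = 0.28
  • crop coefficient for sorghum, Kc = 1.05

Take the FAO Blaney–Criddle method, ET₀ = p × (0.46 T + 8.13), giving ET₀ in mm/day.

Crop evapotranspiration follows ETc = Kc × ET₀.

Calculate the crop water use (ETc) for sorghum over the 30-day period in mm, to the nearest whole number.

ET₀ = 0.28 × (0.46 × 29.6 + 8.13) = 0.28 × 21.746 = 6.0889 mm/d
ETc = Kc × ET₀ = 1.05 × 6.0889 = 6.3933 mm/d
Over 30 days: 6.3933 × 30 = 191.799 mm

192 mm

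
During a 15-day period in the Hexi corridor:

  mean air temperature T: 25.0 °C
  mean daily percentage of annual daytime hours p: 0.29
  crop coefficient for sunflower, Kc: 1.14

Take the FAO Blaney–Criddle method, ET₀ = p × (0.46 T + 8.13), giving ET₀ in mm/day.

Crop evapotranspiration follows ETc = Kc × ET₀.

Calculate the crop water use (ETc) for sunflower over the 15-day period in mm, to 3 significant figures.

ET₀ = 0.29 × (0.46 × 25.0 + 8.13) = 0.29 × 19.630 = 5.6927 mm/d
ETc = Kc × ET₀ = 1.14 × 5.6927 = 6.4897 mm/d
Over 15 days: 6.4897 × 15 = 97.346 mm

97.3 mm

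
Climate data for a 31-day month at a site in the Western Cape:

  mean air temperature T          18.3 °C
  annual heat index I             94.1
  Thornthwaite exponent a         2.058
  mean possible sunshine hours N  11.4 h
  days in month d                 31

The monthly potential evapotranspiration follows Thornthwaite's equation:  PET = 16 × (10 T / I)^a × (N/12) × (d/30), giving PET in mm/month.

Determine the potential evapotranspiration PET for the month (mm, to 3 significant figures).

61.7 mm

10T/I = 10 × 18.3 / 94.1 = 1.9447
(10T/I)^a = 1.9447^2.058 = 3.9306
Uncorrected PET = 16 × 3.9306 = 62.890 mm
Correction = (N/12)(d/30) = (11.4/12)(31/30) = 0.9817
PET = 62.890 × 0.9817 = 61.739 mm/month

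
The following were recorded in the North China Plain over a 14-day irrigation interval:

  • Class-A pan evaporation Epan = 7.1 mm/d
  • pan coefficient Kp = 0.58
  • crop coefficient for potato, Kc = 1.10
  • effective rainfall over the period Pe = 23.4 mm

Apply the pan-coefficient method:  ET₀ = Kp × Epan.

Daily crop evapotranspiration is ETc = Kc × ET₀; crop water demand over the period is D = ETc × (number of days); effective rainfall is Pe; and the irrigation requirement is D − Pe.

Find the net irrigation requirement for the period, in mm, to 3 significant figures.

40.0 mm

ET₀ = 0.58 × 7.1 = 4.1180 mm/d
ETc = Kc × ET₀ = 1.10 × 4.1180 = 4.5298 mm/d
Crop demand D = ETc × 14 d = 4.5298 × 14 = 63.417 mm
D − Pe = 63.417 − 23.4 = 40.017 mm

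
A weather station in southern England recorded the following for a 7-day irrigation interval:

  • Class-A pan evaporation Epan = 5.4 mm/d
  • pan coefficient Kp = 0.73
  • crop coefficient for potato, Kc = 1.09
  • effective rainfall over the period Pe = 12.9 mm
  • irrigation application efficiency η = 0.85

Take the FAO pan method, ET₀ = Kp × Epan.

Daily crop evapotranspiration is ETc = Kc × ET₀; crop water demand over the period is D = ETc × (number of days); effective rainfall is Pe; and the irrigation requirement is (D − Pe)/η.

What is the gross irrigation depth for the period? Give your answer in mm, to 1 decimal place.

ET₀ = 0.73 × 5.4 = 3.9420 mm/d
ETc = Kc × ET₀ = 1.09 × 3.9420 = 4.2968 mm/d
Crop demand D = ETc × 7 d = 4.2968 × 7 = 30.078 mm
D − Pe = 30.078 − 12.9 = 17.178 mm
Gross irrigation = 17.178 / 0.85 = 20.209 mm

20.2 mm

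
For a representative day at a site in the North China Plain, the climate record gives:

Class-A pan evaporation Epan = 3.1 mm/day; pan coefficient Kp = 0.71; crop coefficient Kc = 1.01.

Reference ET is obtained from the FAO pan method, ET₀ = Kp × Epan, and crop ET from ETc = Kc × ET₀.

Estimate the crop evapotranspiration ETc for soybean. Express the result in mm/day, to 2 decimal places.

ET₀ = 0.71 × 3.1 = 2.2010 mm/d
ETc = Kc × ET₀ = 1.01 × 2.2010 = 2.2230 mm/d

2.22 mm/day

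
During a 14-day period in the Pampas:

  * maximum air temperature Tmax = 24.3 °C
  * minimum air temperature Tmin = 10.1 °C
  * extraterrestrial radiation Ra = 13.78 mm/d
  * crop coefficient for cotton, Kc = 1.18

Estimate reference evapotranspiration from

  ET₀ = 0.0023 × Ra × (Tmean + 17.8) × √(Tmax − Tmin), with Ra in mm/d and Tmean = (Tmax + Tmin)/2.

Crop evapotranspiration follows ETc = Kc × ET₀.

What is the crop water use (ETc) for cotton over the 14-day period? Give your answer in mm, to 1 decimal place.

69.1 mm

Tmean = (24.3 + 10.1)/2 = 17.20 °C
ET₀ = 0.0023 × 13.78 × (17.20 + 17.8) × √14.2 = 0.0023 × 13.78 × 35.00 × 3.7683 = 4.1801 mm/d
ETc = Kc × ET₀ = 1.18 × 4.1801 = 4.9325 mm/d
Over 14 days: 4.9325 × 14 = 69.055 mm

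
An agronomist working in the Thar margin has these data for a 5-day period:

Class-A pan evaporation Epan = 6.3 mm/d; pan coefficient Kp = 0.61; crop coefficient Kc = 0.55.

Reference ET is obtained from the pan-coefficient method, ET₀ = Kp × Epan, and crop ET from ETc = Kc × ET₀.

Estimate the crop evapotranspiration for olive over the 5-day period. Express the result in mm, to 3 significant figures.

ET₀ = 0.61 × 6.3 = 3.8430 mm/d
ETc = Kc × ET₀ = 0.55 × 3.8430 = 2.1137 mm/d
Over 5 days: 2.1137 × 5 = 10.569 mm

10.6 mm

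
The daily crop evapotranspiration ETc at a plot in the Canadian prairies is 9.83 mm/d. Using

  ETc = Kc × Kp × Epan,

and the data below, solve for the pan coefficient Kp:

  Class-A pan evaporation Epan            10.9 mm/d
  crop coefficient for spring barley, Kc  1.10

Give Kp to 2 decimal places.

ETc = Kc × Kp × Epan  ⇒  Kp = ETc / (Kc × Epan)
Kp = 9.83 / (1.10 × 10.9) = 9.83 / 11.990 = 0.8198

0.82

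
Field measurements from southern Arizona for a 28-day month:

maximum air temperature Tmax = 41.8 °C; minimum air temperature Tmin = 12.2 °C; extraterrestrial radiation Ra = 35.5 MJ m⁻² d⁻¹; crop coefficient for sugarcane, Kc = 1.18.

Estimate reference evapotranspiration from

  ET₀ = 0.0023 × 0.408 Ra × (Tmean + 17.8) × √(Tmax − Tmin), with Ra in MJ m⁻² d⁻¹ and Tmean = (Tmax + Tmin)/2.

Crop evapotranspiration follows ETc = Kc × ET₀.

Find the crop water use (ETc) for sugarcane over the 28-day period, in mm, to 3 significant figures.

Tmean = (41.8 + 12.2)/2 = 27.00 °C
0.408 Ra = 0.408 × 35.5 = 14.4840 mm/d equivalent
ET₀ = 0.0023 × 14.4840 × (27.00 + 17.8) × √29.6 = 0.0023 × 14.4840 × 44.80 × 5.4406 = 8.1197 mm/d
ETc = Kc × ET₀ = 1.18 × 8.1197 = 9.5812 mm/d
Over 28 days: 9.5812 × 28 = 268.274 mm

268 mm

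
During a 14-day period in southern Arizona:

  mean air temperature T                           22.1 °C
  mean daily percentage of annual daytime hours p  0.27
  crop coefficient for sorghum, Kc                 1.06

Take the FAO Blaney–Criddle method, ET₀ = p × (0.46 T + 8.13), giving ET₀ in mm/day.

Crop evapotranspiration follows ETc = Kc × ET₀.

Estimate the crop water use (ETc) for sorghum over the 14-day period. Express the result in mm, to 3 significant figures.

ET₀ = 0.27 × (0.46 × 22.1 + 8.13) = 0.27 × 18.296 = 4.9399 mm/d
ETc = Kc × ET₀ = 1.06 × 4.9399 = 5.2363 mm/d
Over 14 days: 5.2363 × 14 = 73.308 mm

73.3 mm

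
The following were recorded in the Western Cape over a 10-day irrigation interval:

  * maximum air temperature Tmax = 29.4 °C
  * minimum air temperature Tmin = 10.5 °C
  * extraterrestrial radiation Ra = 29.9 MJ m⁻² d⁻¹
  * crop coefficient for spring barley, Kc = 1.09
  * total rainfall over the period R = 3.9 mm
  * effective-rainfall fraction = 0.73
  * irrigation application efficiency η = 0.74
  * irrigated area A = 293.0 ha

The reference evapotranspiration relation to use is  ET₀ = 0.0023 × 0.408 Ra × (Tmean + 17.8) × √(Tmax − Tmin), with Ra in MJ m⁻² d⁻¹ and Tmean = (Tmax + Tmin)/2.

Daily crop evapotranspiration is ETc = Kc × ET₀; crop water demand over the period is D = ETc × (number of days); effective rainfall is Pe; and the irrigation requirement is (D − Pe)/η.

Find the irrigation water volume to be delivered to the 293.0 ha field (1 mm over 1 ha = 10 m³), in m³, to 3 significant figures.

Tmean = (29.4 + 10.5)/2 = 19.95 °C
0.408 Ra = 0.408 × 29.9 = 12.1992 mm/d equivalent
ET₀ = 0.0023 × 12.1992 × (19.95 + 17.8) × √18.9 = 0.0023 × 12.1992 × 37.75 × 4.3474 = 4.6047 mm/d
ETc = Kc × ET₀ = 1.09 × 4.6047 = 5.0191 mm/d
Crop demand D = ETc × 10 d = 5.0191 × 10 = 50.191 mm
Pe = 0.73 × 3.9 = 2.847 mm
D − Pe = 50.191 − 2.847 = 47.344 mm
Gross irrigation = 47.344 / 0.74 = 63.978 mm
Volume = 63.978 mm × 293.0 ha × 10 = 187455.5 m³

187000 m³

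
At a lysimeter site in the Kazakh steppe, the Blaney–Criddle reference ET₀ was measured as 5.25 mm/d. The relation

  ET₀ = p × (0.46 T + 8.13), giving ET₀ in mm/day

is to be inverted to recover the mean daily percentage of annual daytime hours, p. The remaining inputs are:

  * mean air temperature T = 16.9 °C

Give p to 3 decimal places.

0.330

p = ET₀ / (0.46 T + 8.13) = 5.25 / (0.46 × 16.9 + 8.13) = 5.25 / 15.904 = 0.3301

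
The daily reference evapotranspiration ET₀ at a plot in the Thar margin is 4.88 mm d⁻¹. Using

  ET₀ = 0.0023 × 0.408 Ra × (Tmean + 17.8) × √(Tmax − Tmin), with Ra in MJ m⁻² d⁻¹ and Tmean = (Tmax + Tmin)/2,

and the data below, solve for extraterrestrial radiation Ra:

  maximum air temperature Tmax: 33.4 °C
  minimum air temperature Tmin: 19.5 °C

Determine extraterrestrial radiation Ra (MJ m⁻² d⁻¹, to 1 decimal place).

Tmean = (33.4+19.5)/2 = 26.45 °C; ΔT = 13.9
Ra = ET₀ / [0.0023 × 0.408 × (Tmean+17.8) × √ΔT]
   = 4.88 / (0.0023 × 0.408 × 44.25 × 3.7283) = 31.522 MJ m⁻² d⁻¹

31.5 MJ m⁻² d⁻¹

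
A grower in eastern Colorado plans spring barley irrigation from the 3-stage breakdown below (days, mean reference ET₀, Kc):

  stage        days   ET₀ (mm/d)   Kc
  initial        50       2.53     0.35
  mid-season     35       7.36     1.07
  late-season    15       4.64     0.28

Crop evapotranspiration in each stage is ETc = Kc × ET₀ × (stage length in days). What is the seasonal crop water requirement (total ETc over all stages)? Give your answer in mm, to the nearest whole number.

initial: 0.35 × 2.53 × 50 = 44.28 mm
mid-season: 1.07 × 7.36 × 35 = 275.63 mm
late-season: 0.28 × 4.64 × 15 = 19.49 mm
Seasonal total = 339.40 mm

339 mm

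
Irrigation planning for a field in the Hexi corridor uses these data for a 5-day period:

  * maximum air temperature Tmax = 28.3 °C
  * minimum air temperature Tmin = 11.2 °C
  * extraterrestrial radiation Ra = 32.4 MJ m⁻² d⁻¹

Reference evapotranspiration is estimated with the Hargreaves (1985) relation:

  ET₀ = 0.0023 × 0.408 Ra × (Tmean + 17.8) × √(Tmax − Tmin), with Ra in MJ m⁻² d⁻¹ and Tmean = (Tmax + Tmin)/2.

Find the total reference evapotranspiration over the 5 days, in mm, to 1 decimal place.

Tmean = (28.3 + 11.2)/2 = 19.75 °C
0.408 Ra = 0.408 × 32.4 = 13.2192 mm/d equivalent
ET₀ = 0.0023 × 13.2192 × (19.75 + 17.8) × √17.1 = 0.0023 × 13.2192 × 37.55 × 4.1352 = 4.7211 mm/d
Over 5 days: 4.7211 × 5 = 23.606 mm

23.6 mm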